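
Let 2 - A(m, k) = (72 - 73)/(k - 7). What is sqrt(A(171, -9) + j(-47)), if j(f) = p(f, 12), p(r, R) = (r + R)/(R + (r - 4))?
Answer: sqrt(68991)/156 ≈ 1.6837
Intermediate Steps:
p(r, R) = (R + r)/(-4 + R + r) (p(r, R) = (R + r)/(R + (-4 + r)) = (R + r)/(-4 + R + r))
A(m, k) = 2 + 1/(-7 + k) (A(m, k) = 2 - (72 - 73)/(k - 7) = 2 - (-1)/(-7 + k) = 2 + 1/(-7 + k))
j(f) = (12 + f)/(8 + f) (j(f) = (12 + f)/(-4 + 12 + f) = (12 + f)/(8 + f))
sqrt(A(171, -9) + j(-47)) = sqrt((-13 + 2*(-9))/(-7 - 9) + (12 - 47)/(8 - 47)) = sqrt((-13 - 18)/(-16) - 35/(-39)) = sqrt(-1/16*(-31) - 1/39*(-35)) = sqrt(31/16 + 35/39) = sqrt(1769/624) = sqrt(68991)/156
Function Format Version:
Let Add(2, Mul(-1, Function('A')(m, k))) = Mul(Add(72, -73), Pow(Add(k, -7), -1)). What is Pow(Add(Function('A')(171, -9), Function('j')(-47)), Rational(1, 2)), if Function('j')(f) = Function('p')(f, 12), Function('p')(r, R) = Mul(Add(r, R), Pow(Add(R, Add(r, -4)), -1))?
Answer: Mul(Rational(1, 156), Pow(68991, Rational(1, 2))) ≈ 1.6837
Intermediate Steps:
Function('p')(r, R) = Mul(Pow(Add(-4, R, r), -1), Add(R, r)) (Function('p')(r, R) = Mul(Add(R, r), Pow(Add(R, Add(-4, r)), -1)) = Mul(Add(R, r), Pow(Add(-4, R, r), -1)) = Mul(Pow(Add(-4, R, r), -1), Add(R, r)))
Function('A')(m, k) = Add(2, Pow(Add(-7, k), -1)) (Function('A')(m, k) = Add(2, Mul(-1, Mul(Add(72, -73), Pow(Add(k, -7), -1)))) = Add(2, Mul(-1, Mul(-1, Pow(Add(-7, k), -1)))) = Add(2, Pow(Add(-7, k), -1)))
Function('j')(f) = Mul(Pow(Add(8, f), -1), Add(12, f)) (Function('j')(f) = Mul(Pow(Add(-4, 12, f), -1), Add(12, f)) = Mul(Pow(Add(8, f), -1), Add(12, f)))
Pow(Add(Function('A')(171, -9), Function('j')(-47)), Rational(1, 2)) = Pow(Add(Mul(Pow(Add(-7, -9), -1), Add(-13, Mul(2, -9))), Mul(Pow(Add(8, -47), -1), Add(12, -47))), Rational(1, 2)) = Pow(Add(Mul(Pow(-16, -1), Add(-13, -18)), Mul(Pow(-39, -1), -35)), Rational(1, 2)) = Pow(Add(Mul(Rational(-1, 16), -31), Mul(Rational(-1, 39), -35)), Rational(1, 2)) = Pow(Add(Rational(31, 16), Rational(35, 39)), Rational(1, 2)) = Pow(Rational(1769, 624), Rational(1, 2)) = Mul(Rational(1, 156), Pow(68991, Rational(1, 2)))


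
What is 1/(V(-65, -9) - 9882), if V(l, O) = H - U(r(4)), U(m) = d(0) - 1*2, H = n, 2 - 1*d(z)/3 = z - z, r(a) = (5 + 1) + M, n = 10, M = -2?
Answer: -1/9876 ≈ -0.00010126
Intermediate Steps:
r(a) = 4 (r(a) = (5 + 1) - 2 = 6 - 2 = 4)
d(z) = 6 (d(z) = 6 - 3*(z - z) = 6 - 3*0 = 6 + 0 = 6)
H = 10
U(m) = 4 (U(m) = 6 - 1*2 = 6 - 2 = 4)
V(l, O) = 6 (V(l, O) = 10 - 1*4 = 10 - 4 = 6)
1/(V(-65, -9) - 9882) = 1/(6 - 9882) = 1/(-9876) = -1/9876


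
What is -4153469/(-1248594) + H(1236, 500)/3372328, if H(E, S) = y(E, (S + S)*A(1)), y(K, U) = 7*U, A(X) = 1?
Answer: 1751949995479/526333563354 ≈ 3.3286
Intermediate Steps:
H(E, S) = 14*S (H(E, S) = 7*((S + S)*1) = 7*((2*S)*1) = 7*(2*S) = 14*S)
-4153469/(-1248594) + H(1236, 500)/3372328 = -4153469/(-1248594) + (14*500)/3372328 = -4153469*(-1/1248594) + 7000*(1/3372328) = 4153469/1248594 + 875/421541 = 1751949995479/526333563354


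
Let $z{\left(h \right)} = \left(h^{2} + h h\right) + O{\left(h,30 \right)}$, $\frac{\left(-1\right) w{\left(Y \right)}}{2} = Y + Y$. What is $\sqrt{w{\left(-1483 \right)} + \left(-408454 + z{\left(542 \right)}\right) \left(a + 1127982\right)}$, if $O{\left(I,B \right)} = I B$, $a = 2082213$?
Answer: $13 \sqrt{3710415598} \approx 7.9187 \cdot 10^{5}$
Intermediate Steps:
$O{\left(I,B \right)} = B I$
$w{\left(Y \right)} = - 4 Y$ ($w{\left(Y \right)} = - 2 \left(Y + Y\right) = - 2 \cdot 2 Y = - 4 Y$)
$z{\left(h \right)} = 2 h^{2} + 30 h$ ($z{\left(h \right)} = \left(h^{2} + h h\right) + 30 h = \left(h^{2} + h^{2}\right) + 30 h = 2 h^{2} + 30 h$)
$\sqrt{w{\left(-1483 \right)} + \left(-408454 + z{\left(542 \right)}\right) \left(a + 1127982\right)} = \sqrt{\left(-4\right) \left(-1483\right) + \left(-408454 + 2 \cdot 542 \left(15 + 542\right)\right) \left(2082213 + 1127982\right)} = \sqrt{5932 + \left(-408454 + 2 \cdot 542 \cdot 557\right) 3210195} = \sqrt{5932 + \left(-408454 + 603788\right) 3210195} = \sqrt{5932 + 195334 \cdot 3210195} = \sqrt{5932 + 627060230130} = \sqrt{627060236062} = 13 \sqrt{3710415598}$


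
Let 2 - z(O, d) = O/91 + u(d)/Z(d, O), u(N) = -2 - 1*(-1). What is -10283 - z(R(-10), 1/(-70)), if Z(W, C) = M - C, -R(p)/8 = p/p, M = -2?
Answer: -5615749/546 ≈ -10285.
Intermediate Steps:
R(p) = -8 (R(p) = -8*p/p = -8*1 = -8)
Z(W, C) = -2 - C
u(N) = -1 (u(N) = -2 + 1 = -1)
z(O, d) = 2 + 1/(-2 - O) - O/91 (z(O, d) = 2 - (O/91 - 1/(-2 - O)) = 2 - (-1/(-2 - O) + O/91) = 2 + (1/(-2 - O) - O/91) = 2 + 1/(-2 - O) - O/91)
-10283 - z(R(-10), 1/(-70)) = -10283 - (-91 + (2 - 8)*(182 - 1*(-8)))/(91*(2 - 8)) = -10283 - (-91 - 6*(182 + 8))/(91*(-6)) = -10283 - (-1)*(-91 - 6*190)/(91*6) = -10283 - (-1)*(-91 - 1140)/(91*6) = -10283 - (-1)*(-1231)/(91*6) = -10283 - 1*1231/546 = -10283 - 1231/546 = -5615749/546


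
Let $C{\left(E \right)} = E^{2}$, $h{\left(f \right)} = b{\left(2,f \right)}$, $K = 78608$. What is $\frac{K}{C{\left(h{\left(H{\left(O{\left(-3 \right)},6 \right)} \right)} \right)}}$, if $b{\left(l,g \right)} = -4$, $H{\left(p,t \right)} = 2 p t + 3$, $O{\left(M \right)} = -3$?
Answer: $4913$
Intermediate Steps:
$H{\left(p,t \right)} = 3 + 2 p t$ ($H{\left(p,t \right)} = 2 p t + 3 = 3 + 2 p t$)
$h{\left(f \right)} = -4$
$\frac{K}{C{\left(h{\left(H{\left(O{\left(-3 \right)},6 \right)} \right)} \right)}} = \frac{78608}{\left(-4\right)^{2}} = \frac{78608}{16} = 78608 \cdot \frac{1}{16} = 4913$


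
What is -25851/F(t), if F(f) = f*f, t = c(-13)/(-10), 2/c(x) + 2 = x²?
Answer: -18023963475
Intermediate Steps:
c(x) = 2/(-2 + x²)
t = -1/835 (t = (2/(-2 + (-13)²))/(-10) = (2/(-2 + 169))*(-⅒) = (2/167)*(-⅒) = -1/835 ≈ -0.0011976)
F(f) = f²
-25851/F(t) = -25851/((-1/835)²) = -25851/1/697225 = -25851*697225 = -18023963475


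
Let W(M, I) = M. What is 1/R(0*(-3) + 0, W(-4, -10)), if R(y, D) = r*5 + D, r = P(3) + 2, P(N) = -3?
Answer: -⅑ ≈ -0.11111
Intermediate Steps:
r = -1 (r = -3 + 2 = -1)
R(y, D) = -5 + D (R(y, D) = -1*5 + D = -5 + D)
1/R(0*(-3) + 0, W(-4, -10)) = 1/(-5 - 4) = 1/(-9) = -⅑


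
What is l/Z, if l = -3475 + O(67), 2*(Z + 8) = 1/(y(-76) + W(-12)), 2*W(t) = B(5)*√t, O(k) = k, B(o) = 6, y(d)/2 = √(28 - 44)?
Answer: 13632*(4 + 3*√3)/(128 + I + 96*√3) ≈ 426.0 - 1.4476*I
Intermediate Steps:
y(d) = 8*I (y(d) = 2*√(28 - 44) = 2*√(-16) = 2*(4*I) = 8*I)
W(t) = 3*√t (W(t) = (6*√t)/2 = 3*√t)
Z = -8 + 1/(2*(8*I + 6*I*√3)) (Z = -8 + 1/(2*(8*I + 3*√(-12))) = -8 + 1/(2*(8*I + 3*(2*I*√3))) = -8 + 1/(2*(8*I + 6*I*√3)) ≈ -8.0 - 0.027185*I)
l = -3408 (l = -3475 + 67 = -3408)
l/Z = -3408/(-8 + I/11 - 3*I*√3/44)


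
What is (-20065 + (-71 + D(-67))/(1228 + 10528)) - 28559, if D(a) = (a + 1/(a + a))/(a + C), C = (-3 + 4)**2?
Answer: -1685147003627/34656688 ≈ -48624.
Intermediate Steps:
C = 1 (C = 1**2 = 1)
D(a) = (a + 1/(2*a))/(1 + a) (D(a) = (a + 1/(a + a))/(a + 1) = (a + 1/(2*a))/(1 + a))
(-20065 + (-71 + D(-67))/(1228 + 10528)) - 28559 = (-20065 + (-71 + (1/2 + (-67)**2)/((-67)*(1 - 67)))/(1228 + 10528)) - 28559 = (-20065 + (-71 - 1/67*(1/2 + 4489)/(-66))/11756) - 28559 = (-20065 + (-71 - 1/67*(-1/66)*8979/2)*(1/11756)) - 28559 = (-20065 + (-71 + 2993/2948)*(1/11756)) - 28559 = (-20065 - 206315/2948*1/11756) - 28559 = (-20065 - 206315/34656688) - 28559 = -695386651035/34656688 - 28559 = -1685147003627/34656688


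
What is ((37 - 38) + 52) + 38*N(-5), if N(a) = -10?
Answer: -329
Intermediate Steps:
((37 - 38) + 52) + 38*N(-5) = ((37 - 38) + 52) + 38*(-10) = (-1 + 52) - 380 = 51 - 380 = -329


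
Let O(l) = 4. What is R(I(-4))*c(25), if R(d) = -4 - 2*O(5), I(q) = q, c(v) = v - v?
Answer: 0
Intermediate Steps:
c(v) = 0
R(d) = -12 (R(d) = -4 - 2*4 = -4 - 8 = -12)
R(I(-4))*c(25) = -12*0 = 0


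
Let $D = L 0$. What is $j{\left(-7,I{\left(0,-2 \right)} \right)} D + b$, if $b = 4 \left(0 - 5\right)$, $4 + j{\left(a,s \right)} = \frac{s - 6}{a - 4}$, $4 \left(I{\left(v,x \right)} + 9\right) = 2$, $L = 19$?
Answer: $-20$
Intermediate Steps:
$I{\left(v,x \right)} = - \frac{17}{2}$ ($I{\left(v,x \right)} = -9 + \frac{1}{4} \cdot 2 = -9 + \frac{1}{2} = - \frac{17}{2}$)
$j{\left(a,s \right)} = -4 + \frac{-6 + s}{-4 + a}$ ($j{\left(a,s \right)} = -4 + \frac{s - 6}{a - 4} = -4 + \frac{-6 + s}{-4 + a}$)
$b = -20$ ($b = 4 \left(-5\right) = -20$)
$D = 0$ ($D = 19 \cdot 0 = 0$)
$j{\left(-7,I{\left(0,-2 \right)} \right)} D + b = \frac{10 - \frac{17}{2} - -28}{-4 - 7} \cdot 0 - 20 = \frac{10 - \frac{17}{2} + 28}{-11} \cdot 0 - 20 = \left(- \frac{1}{11}\right) \frac{59}{2} \cdot 0 - 20 = \left(- \frac{59}{22}\right) 0 - 20 = 0 - 20 = -20$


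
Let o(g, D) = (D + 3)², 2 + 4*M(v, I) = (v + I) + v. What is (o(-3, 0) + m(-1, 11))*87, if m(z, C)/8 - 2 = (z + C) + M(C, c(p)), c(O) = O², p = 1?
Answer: 12789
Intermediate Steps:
M(v, I) = -½ + v/2 + I/4 (M(v, I) = -½ + ((v + I) + v)/4 = -½ + ((I + v) + v)/4 = -½ + (I + 2*v)/4 = -½ + (v/2 + I/4) = -½ + v/2 + I/4)
o(g, D) = (3 + D)²
m(z, C) = 14 + 8*z + 12*C (m(z, C) = 16 + 8*((z + C) + (-½ + C/2 + (¼)*1²)) = 16 + 8*((C + z) + (-½ + C/2 + (¼)*1)) = 16 + 8*((C + z) + (-½ + C/2 + ¼)) = 16 + 8*((C + z) + (-¼ + C/2)) = 16 + 8*(-¼ + z + 3*C/2) = 16 + (-2 + 8*z + 12*C) = 14 + 8*z + 12*C)
(o(-3, 0) + m(-1, 11))*87 = ((3 + 0)² + (14 + 8*(-1) + 12*11))*87 = (3² + (14 - 8 + 132))*87 = (9 + 138)*87 = 147*87 = 12789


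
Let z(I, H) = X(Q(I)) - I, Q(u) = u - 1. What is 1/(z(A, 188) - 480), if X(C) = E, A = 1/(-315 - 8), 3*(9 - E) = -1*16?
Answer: -969/451228 ≈ -0.0021475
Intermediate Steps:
Q(u) = -1 + u
E = 43/3 (E = 9 - (-1)*16/3 = 9 - 1/3*(-16) = 9 + 16/3 = 43/3 ≈ 14.333)
A = -1/323 (A = 1/(-323) = -1/323 ≈ -0.0030960)
X(C) = 43/3
z(I, H) = 43/3 - I
1/(z(A, 188) - 480) = 1/((43/3 - 1*(-1/323)) - 480) = 1/((43/3 + 1/323) - 480) = 1/(13892/969 - 480) = 1/(-451228/969) = -969/451228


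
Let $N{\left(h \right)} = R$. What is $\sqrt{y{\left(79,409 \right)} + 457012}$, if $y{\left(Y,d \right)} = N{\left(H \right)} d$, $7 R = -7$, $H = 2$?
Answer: $\sqrt{456603} \approx 675.72$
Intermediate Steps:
$R = -1$ ($R = \frac{1}{7} \left(-7\right) = -1$)
$N{\left(h \right)} = -1$
$y{\left(Y,d \right)} = - d$
$\sqrt{y{\left(79,409 \right)} + 457012} = \sqrt{\left(-1\right) 409 + 457012} = \sqrt{-409 + 457012} = \sqrt{456603}$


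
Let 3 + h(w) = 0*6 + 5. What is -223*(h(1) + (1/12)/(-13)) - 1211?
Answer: -258269/156 ≈ -1655.6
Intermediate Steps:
h(w) = 2 (h(w) = -3 + (0*6 + 5) = -3 + (0 + 5) = -3 + 5 = 2)
-223*(h(1) + (1/12)/(-13)) - 1211 = -223*(2 + (1/12)/(-13)) - 1211 = -223*(2 - 1/(13*12)) - 1211 = -223*(2 - 1/13*1/12) - 1211 = -223*(2 - 1/156) - 1211 = -223*311/156 - 1211 = -69353/156 - 1211 = -258269/156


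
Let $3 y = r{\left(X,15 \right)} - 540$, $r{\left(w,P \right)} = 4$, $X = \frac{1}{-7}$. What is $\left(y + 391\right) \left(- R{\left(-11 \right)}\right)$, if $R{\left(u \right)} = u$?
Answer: $\frac{7007}{3} \approx 2335.7$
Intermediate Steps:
$X = - \frac{1}{7} \approx -0.14286$
$y = - \frac{536}{3}$ ($y = \frac{4 - 540}{3} = \frac{1}{3} \left(-536\right) = - \frac{536}{3} \approx -178.67$)
$\left(y + 391\right) \left(- R{\left(-11 \right)}\right) = \left(- \frac{536}{3} + 391\right) \left(\left(-1\right) \left(-11\right)\right) = \frac{637}{3} \cdot 11 = \frac{7007}{3}$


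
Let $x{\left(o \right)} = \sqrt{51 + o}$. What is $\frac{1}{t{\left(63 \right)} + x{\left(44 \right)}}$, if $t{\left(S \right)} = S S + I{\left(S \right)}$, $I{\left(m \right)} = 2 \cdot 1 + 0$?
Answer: $\frac{209}{829934} - \frac{\sqrt{95}}{15768746} \approx 0.00025121$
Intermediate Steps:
$I{\left(m \right)} = 2$ ($I{\left(m \right)} = 2 + 0 = 2$)
$t{\left(S \right)} = 2 + S^{2}$ ($t{\left(S \right)} = S S + 2 = S^{2} + 2 = 2 + S^{2}$)
$\frac{1}{t{\left(63 \right)} + x{\left(44 \right)}} = \frac{1}{\left(2 + 63^{2}\right) + \sqrt{51 + 44}} = \frac{1}{\left(2 + 3969\right) + \sqrt{95}} = \frac{1}{3971 + \sqrt{95}}$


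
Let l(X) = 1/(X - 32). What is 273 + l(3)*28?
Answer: 7889/29 ≈ 272.03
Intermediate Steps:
l(X) = 1/(-32 + X)
273 + l(3)*28 = 273 + 28/(-32 + 3) = 273 + 28/(-29) = 273 - 1/29*28 = 273 - 28/29 = 7889/29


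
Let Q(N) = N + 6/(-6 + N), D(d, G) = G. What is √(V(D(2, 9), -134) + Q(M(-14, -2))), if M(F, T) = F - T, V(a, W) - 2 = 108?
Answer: √879/3 ≈ 9.8826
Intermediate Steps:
V(a, W) = 110 (V(a, W) = 2 + 108 = 110)
√(V(D(2, 9), -134) + Q(M(-14, -2))) = √(110 + (6 + (-14 - 1*(-2))² - 6*(-14 - 1*(-2)))/(-6 + (-14 - 1*(-2)))) = √(110 + (6 + (-14 + 2)² - 6*(-14 + 2))/(-6 + (-14 + 2))) = √(110 + (6 + (-12)² - 6*(-12))/(-6 - 12)) = √(110 + (6 + 144 + 72)/(-18)) = √(110 - 1/18*222) = √(110 - 37/3) = √(293/3) = √879/3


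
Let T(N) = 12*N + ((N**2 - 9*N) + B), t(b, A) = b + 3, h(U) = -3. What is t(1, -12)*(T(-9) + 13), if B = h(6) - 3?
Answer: 244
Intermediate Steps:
t(b, A) = 3 + b
B = -6 (B = -3 - 3 = -6)
T(N) = -6 + N**2 + 3*N (T(N) = 12*N + ((N**2 - 9*N) - 6) = 12*N + (-6 + N**2 - 9*N) = -6 + N**2 + 3*N)
t(1, -12)*(T(-9) + 13) = (3 + 1)*((-6 + (-9)**2 + 3*(-9)) + 13) = 4*((-6 + 81 - 27) + 13) = 4*(48 + 13) = 4*61 = 244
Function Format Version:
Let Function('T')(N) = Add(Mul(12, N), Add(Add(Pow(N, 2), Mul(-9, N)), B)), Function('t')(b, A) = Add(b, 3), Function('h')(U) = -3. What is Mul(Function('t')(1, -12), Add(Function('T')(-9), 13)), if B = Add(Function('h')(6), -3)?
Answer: 244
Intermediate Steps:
Function('t')(b, A) = Add(3, b)
B = -6 (B = Add(-3, -3) = -6)
Function('T')(N) = Add(-6, Pow(N, 2), Mul(3, N)) (Function('T')(N) = Add(Mul(12, N), Add(Add(Pow(N, 2), Mul(-9, N)), -6)) = Add(Mul(12, N), Add(-6, Pow(N, 2), Mul(-9, N))) = Add(-6, Pow(N, 2), Mul(3, N)))
Mul(Function('t')(1, -12), Add(Function('T')(-9), 13)) = Mul(Add(3, 1), Add(Add(-6, Pow(-9, 2), Mul(3, -9)), 13)) = Mul(4, Add(Add(-6, 81, -27), 13)) = Mul(4, Add(48, 13)) = Mul(4, 61) = 244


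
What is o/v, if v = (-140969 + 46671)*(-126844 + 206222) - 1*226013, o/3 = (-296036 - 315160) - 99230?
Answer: 2131278/7485412657 ≈ 0.00028472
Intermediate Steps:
o = -2131278 (o = 3*((-296036 - 315160) - 99230) = 3*(-611196 - 99230) = 3*(-710426) = -2131278)
v = -7485412657 (v = -94298*79378 - 226013 = -7485186644 - 226013 = -7485412657)
o/v = -2131278/(-7485412657) = -2131278*(-1/7485412657) = 2131278/7485412657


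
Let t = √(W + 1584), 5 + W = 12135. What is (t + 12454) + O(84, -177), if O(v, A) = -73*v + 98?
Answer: 6420 + √13714 ≈ 6537.1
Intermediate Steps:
W = 12130 (W = -5 + 12135 = 12130)
O(v, A) = 98 - 73*v
t = √13714 (t = √(12130 + 1584) = √13714 ≈ 117.11)
(t + 12454) + O(84, -177) = (√13714 + 12454) + (98 - 73*84) = (12454 + √13714) + (98 - 6132) = (12454 + √13714) - 6034 = 6420 + √13714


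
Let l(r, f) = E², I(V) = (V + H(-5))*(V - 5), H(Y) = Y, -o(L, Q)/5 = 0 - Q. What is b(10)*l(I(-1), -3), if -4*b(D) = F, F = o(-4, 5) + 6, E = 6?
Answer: -279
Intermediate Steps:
o(L, Q) = 5*Q (o(L, Q) = -5*(0 - Q) = -(-5)*Q = 5*Q)
I(V) = (-5 + V)² (I(V) = (V - 5)*(V - 5) = (-5 + V)*(-5 + V) = (-5 + V)²)
F = 31 (F = 5*5 + 6 = 25 + 6 = 31)
b(D) = -31/4 (b(D) = -¼*31 = -31/4)
l(r, f) = 36 (l(r, f) = 6² = 36)
b(10)*l(I(-1), -3) = -31/4*36 = -279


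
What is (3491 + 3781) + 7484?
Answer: 14756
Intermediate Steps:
(3491 + 3781) + 7484 = 7272 + 7484 = 14756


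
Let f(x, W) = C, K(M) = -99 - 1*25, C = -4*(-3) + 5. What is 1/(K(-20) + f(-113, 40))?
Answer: -1/107 ≈ -0.0093458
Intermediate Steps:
C = 17 (C = 12 + 5 = 17)
K(M) = -124 (K(M) = -99 - 25 = -124)
f(x, W) = 17
1/(K(-20) + f(-113, 40)) = 1/(-124 + 17) = 1/(-107) = -1/107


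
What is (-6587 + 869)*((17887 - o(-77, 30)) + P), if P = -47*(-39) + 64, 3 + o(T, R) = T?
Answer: -113582352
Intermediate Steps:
o(T, R) = -3 + T
P = 1897 (P = 1833 + 64 = 1897)
(-6587 + 869)*((17887 - o(-77, 30)) + P) = (-6587 + 869)*((17887 - (-3 - 77)) + 1897) = -5718*((17887 - 1*(-80)) + 1897) = -5718*((17887 + 80) + 1897) = -5718*(17967 + 1897) = -5718*19864 = -113582352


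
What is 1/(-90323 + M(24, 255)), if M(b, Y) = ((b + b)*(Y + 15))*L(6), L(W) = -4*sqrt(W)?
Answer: 90323/7966069271 - 51840*sqrt(6)/7966069271 ≈ -4.6018e-6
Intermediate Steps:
M(b, Y) = -8*b*sqrt(6)*(15 + Y) (M(b, Y) = ((b + b)*(Y + 15))*(-4*sqrt(6)) = ((2*b)*(15 + Y))*(-4*sqrt(6)) = (2*b*(15 + Y))*(-4*sqrt(6)) = -8*b*sqrt(6)*(15 + Y))
1/(-90323 + M(24, 255)) = 1/(-90323 - 8*24*sqrt(6)*(15 + 255)) = 1/(-90323 - 8*24*sqrt(6)*270) = 1/(-90323 - 51840*sqrt(6))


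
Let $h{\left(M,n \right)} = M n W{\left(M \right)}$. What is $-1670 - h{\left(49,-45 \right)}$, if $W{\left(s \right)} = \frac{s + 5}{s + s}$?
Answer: $-455$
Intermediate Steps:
$W{\left(s \right)} = \frac{5 + s}{2 s}$
$h{\left(M,n \right)} = \frac{n \left(5 + M\right)}{2}$ ($h{\left(M,n \right)} = M n \frac{5 + M}{2 M} = \frac{n \left(5 + M\right)}{2}$)
$-1670 - h{\left(49,-45 \right)} = -1670 - \frac{1}{2} \left(-45\right) \left(5 + 49\right) = -1670 - \frac{1}{2} \left(-45\right) 54 = -1670 - -1215 = -1670 + 1215 = -455$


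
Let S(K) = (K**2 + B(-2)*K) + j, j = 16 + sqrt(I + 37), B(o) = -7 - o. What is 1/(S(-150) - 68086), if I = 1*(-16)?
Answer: -14940/669610793 - sqrt(21)/2008832379 ≈ -2.2314e-5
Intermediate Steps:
I = -16
j = 16 + sqrt(21) (j = 16 + sqrt(-16 + 37) = 16 + sqrt(21) ≈ 20.583)
S(K) = 16 + sqrt(21) + K**2 - 5*K (S(K) = (K**2 + (-7 - 1*(-2))*K) + (16 + sqrt(21)) = (K**2 + (-7 + 2)*K) + (16 + sqrt(21)) = (K**2 - 5*K) + (16 + sqrt(21)) = 16 + sqrt(21) + K**2 - 5*K)
1/(S(-150) - 68086) = 1/((16 + sqrt(21) + (-150)**2 - 5*(-150)) - 68086) = 1/((16 + sqrt(21) + 22500 + 750) - 68086) = 1/((23266 + sqrt(21)) - 68086) = 1/(-44820 + sqrt(21))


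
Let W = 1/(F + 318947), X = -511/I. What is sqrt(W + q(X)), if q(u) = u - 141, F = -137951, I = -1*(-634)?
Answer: I*sqrt(116705428591413009)/28687866 ≈ 11.908*I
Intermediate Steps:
I = 634
X = -511/634 ≈ -0.80599
q(u) = -141 + u
W = 1/180996 (W = 1/(-137951 + 318947) = 1/180996 ≈ 5.5250e-6)
sqrt(W + q(X)) = sqrt(1/180996 + (-141 - 511/634)) = sqrt(1/180996 - 89905/634) = sqrt(-8136222373/57375732) = I*sqrt(116705428591413009)/28687866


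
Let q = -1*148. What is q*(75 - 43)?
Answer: -4736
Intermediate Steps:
q = -148
q*(75 - 43) = -148*(75 - 43) = -148*32 = -4736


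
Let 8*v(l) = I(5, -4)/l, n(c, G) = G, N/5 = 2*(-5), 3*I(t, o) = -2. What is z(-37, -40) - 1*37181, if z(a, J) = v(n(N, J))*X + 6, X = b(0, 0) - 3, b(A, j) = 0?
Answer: -5948001/160 ≈ -37175.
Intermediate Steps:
I(t, o) = -⅔ (I(t, o) = (⅓)*(-2) = -⅔)
N = -50 (N = 5*(2*(-5)) = 5*(-10) = -50)
v(l) = -1/(12*l) (v(l) = (-2/(3*l))/8 = -1/(12*l))
X = -3 (X = 0 - 3 = -3)
z(a, J) = 6 + 1/(4*J) (z(a, J) = -1/(12*J)*(-3) + 6 = 1/(4*J) + 6 = 6 + 1/(4*J))
z(-37, -40) - 1*37181 = (6 + (¼)/(-40)) - 1*37181 = (6 + (¼)*(-1/40)) - 37181 = (6 - 1/160) - 37181 = 959/160 - 37181 = -5948001/160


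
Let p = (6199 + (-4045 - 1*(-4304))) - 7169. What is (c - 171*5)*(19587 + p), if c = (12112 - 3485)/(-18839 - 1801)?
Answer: -27772615871/1720 ≈ -1.6147e+7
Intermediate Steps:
c = -8627/20640 (c = 8627/(-20640) = 8627*(-1/20640) = -8627/20640 ≈ -0.41797)
p = -711 (p = (6199 + (-4045 + 4304)) - 7169 = (6199 + 259) - 7169 = 6458 - 7169 = -711)
(c - 171*5)*(19587 + p) = (-8627/20640 - 171*5)*(19587 - 711) = (-8627/20640 - 855)*18876 = -17655827/20640*18876 = -27772615871/1720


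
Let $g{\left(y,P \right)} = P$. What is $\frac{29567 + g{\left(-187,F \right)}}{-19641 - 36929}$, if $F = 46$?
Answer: $- \frac{29613}{56570} \approx -0.52348$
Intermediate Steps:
$\frac{29567 + g{\left(-187,F \right)}}{-19641 - 36929} = \frac{29567 + 46}{-19641 - 36929} = \frac{29613}{-56570} = 29613 \left(- \frac{1}{56570}\right) = - \frac{29613}{56570}$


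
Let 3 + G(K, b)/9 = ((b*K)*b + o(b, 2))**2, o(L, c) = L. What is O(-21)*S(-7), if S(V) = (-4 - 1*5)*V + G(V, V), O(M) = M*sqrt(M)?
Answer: -23153256*I*sqrt(21) ≈ -1.061e+8*I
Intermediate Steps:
O(M) = M**(3/2)
G(K, b) = -27 + 9*(b + K*b**2)**2 (G(K, b) = -27 + 9*((b*K)*b + b)**2 = -27 + 9*((K*b)*b + b)**2 = -27 + 9*(K*b**2 + b)**2 = -27 + 9*(b + K*b**2)**2)
S(V) = -27 - 9*V + 9*V**2*(1 + V**2)**2 (S(V) = (-4 - 1*5)*V + (-27 + 9*V**2*(1 + V*V)**2) = (-4 - 5)*V + (-27 + 9*V**2*(1 + V**2)**2) = -9*V + (-27 + 9*V**2*(1 + V**2)**2) = -27 - 9*V + 9*V**2*(1 + V**2)**2)
O(-21)*S(-7) = (-21)**(3/2)*(-27 - 9*(-7) + 9*(-7)**2*(1 + (-7)**2)**2) = (-21*I*sqrt(21))*(-27 + 63 + 9*49*(1 + 49)**2) = (-21*I*sqrt(21))*(-27 + 63 + 9*49*50**2) = (-21*I*sqrt(21))*(-27 + 63 + 9*49*2500) = (-21*I*sqrt(21))*(-27 + 63 + 1102500) = -21*I*sqrt(21)*1102536 = -23153256*I*sqrt(21)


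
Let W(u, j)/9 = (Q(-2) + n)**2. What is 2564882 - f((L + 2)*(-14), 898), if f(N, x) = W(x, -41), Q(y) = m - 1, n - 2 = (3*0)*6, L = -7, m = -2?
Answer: 2564873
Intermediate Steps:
n = 2 (n = 2 + (3*0)*6 = 2 + 0*6 = 2 + 0 = 2)
Q(y) = -3 (Q(y) = -2 - 1 = -3)
W(u, j) = 9 (W(u, j) = 9*(-3 + 2)**2 = 9*(-1)**2 = 9*1 = 9)
f(N, x) = 9
2564882 - f((L + 2)*(-14), 898) = 2564882 - 1*9 = 2564882 - 9 = 2564873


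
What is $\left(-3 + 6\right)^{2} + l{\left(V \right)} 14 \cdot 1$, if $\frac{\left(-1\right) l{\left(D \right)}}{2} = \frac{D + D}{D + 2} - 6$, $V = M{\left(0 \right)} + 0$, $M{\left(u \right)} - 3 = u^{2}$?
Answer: $\frac{717}{5} \approx 143.4$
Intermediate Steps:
$M{\left(u \right)} = 3 + u^{2}$
$V = 3$ ($V = \left(3 + 0^{2}\right) + 0 = \left(3 + 0\right) + 0 = 3 + 0 = 3$)
$l{\left(D \right)} = 12 - \frac{4 D}{2 + D}$ ($l{\left(D \right)} = - 2 \left(\frac{D + D}{D + 2} - 6\right) = - 2 \left(\frac{2 D}{2 + D} - 6\right) = - 2 \left(-6 + \frac{2 D}{2 + D}\right) = 12 - \frac{4 D}{2 + D}$)
$\left(-3 + 6\right)^{2} + l{\left(V \right)} 14 \cdot 1 = \left(-3 + 6\right)^{2} + \frac{8 \left(3 + 3\right)}{2 + 3} \cdot 14 \cdot 1 = 3^{2} + 8 \cdot \frac{1}{5} \cdot 6 \cdot 14 = 9 + 8 \cdot \frac{1}{5} \cdot 6 \cdot 14 = 9 + \frac{48}{5} \cdot 14 = 9 + \frac{672}{5} = \frac{717}{5}$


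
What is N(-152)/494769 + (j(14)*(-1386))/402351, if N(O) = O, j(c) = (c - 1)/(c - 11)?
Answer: -1010913322/66356933973 ≈ -0.015234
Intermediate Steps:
j(c) = (-1 + c)/(-11 + c)
N(-152)/494769 + (j(14)*(-1386))/402351 = -152/494769 + (((-1 + 14)/(-11 + 14))*(-1386))/402351 = -152*1/494769 + ((13/3)*(-1386))*(1/402351) = -152/494769 + (((⅓)*13)*(-1386))*(1/402351) = -152/494769 + ((13/3)*(-1386))*(1/402351) = -152/494769 - 6006*1/402351 = -152/494769 - 2002/134117 = -1010913322/66356933973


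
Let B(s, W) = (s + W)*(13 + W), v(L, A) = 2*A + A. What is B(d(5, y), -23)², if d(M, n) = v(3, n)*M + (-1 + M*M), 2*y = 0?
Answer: 100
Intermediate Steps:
y = 0 (y = (½)*0 = 0)
v(L, A) = 3*A
d(M, n) = -1 + M² + 3*M*n (d(M, n) = (3*n)*M + (-1 + M*M) = 3*M*n + (-1 + M²) = -1 + M² + 3*M*n)
B(s, W) = (13 + W)*(W + s) (B(s, W) = (W + s)*(13 + W) = (13 + W)*(W + s))
B(d(5, y), -23)² = ((-23)² + 13*(-23) + 13*(-1 + 5² + 3*5*0) - 23*(-1 + 5² + 3*5*0))² = (529 - 299 + 13*(-1 + 25 + 0) - 23*(-1 + 25 + 0))² = (529 - 299 + 13*24 - 23*24)² = (529 - 299 + 312 - 552)² = (-10)² = 100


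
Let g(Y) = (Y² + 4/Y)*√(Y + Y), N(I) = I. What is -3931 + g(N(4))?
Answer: -3931 + 34*√2 ≈ -3882.9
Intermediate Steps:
g(Y) = √2*√Y*(Y² + 4/Y) (g(Y) = (Y² + 4/Y)*√(2*Y) = (Y² + 4/Y)*(√2*√Y) = √2*√Y*(Y² + 4/Y))
-3931 + g(N(4)) = -3931 + √2*(4 + 4³)/√4 = -3931 + √2*(½)*(4 + 64) = -3931 + √2*(½)*68 = -3931 + 34*√2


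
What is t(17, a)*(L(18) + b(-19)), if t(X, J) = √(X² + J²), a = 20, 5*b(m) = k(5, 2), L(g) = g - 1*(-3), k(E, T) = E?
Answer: 22*√689 ≈ 577.47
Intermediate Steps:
L(g) = 3 + g (L(g) = g + 3 = 3 + g)
b(m) = 1 (b(m) = (⅕)*5 = 1)
t(X, J) = √(J² + X²)
t(17, a)*(L(18) + b(-19)) = √(20² + 17²)*((3 + 18) + 1) = √(400 + 289)*(21 + 1) = √689*22 = 22*√689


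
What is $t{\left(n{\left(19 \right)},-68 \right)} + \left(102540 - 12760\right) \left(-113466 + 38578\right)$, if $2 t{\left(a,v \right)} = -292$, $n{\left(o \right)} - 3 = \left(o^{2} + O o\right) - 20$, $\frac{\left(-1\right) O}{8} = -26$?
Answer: $-6723444786$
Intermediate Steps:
$O = 208$ ($O = \left(-8\right) \left(-26\right) = 208$)
$n{\left(o \right)} = -17 + o^{2} + 208 o$ ($n{\left(o \right)} = 3 - \left(20 - o^{2} - 208 o\right) = 3 + \left(-20 + o^{2} + 208 o\right) = -17 + o^{2} + 208 o$)
$t{\left(a,v \right)} = -146$ ($t{\left(a,v \right)} = \frac{1}{2} \left(-292\right) = -146$)
$t{\left(n{\left(19 \right)},-68 \right)} + \left(102540 - 12760\right) \left(-113466 + 38578\right) = -146 + \left(102540 - 12760\right) \left(-113466 + 38578\right) = -146 + 89780 \left(-74888\right) = -146 - 6723444640 = -6723444786$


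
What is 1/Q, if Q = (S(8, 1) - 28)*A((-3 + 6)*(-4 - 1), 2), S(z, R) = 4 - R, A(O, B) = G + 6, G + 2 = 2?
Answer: -1/150 ≈ -0.0066667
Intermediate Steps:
G = 0 (G = -2 + 2 = 0)
A(O, B) = 6 (A(O, B) = 0 + 6 = 6)
Q = -150 (Q = ((4 - 1*1) - 28)*6 = ((4 - 1) - 28)*6 = (3 - 28)*6 = -25*6 = -150)
1/Q = 1/(-150) = -1/150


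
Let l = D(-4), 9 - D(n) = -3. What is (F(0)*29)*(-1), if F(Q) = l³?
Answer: -50112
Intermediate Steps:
D(n) = 12 (D(n) = 9 - 1*(-3) = 9 + 3 = 12)
l = 12
F(Q) = 1728 (F(Q) = 12³ = 1728)
(F(0)*29)*(-1) = (1728*29)*(-1) = 50112*(-1) = -50112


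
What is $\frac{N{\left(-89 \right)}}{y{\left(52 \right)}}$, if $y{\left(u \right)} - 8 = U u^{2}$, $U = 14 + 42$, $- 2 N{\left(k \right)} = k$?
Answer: $\frac{89}{302864} \approx 0.00029386$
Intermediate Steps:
$N{\left(k \right)} = - \frac{k}{2}$
$U = 56$
$y{\left(u \right)} = 8 + 56 u^{2}$
$\frac{N{\left(-89 \right)}}{y{\left(52 \right)}} = \frac{\left(- \frac{1}{2}\right) \left(-89\right)}{8 + 56 \cdot 52^{2}} = \frac{89}{2 \left(8 + 56 \cdot 2704\right)} = \frac{89}{2 \left(8 + 151424\right)} = \frac{89}{2 \cdot 151432} = \frac{89}{2} \cdot \frac{1}{151432} = \frac{89}{302864}$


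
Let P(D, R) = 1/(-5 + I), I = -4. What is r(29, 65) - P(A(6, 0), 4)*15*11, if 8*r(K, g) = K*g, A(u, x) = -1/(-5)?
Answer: 6095/24 ≈ 253.96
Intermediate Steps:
A(u, x) = ⅕ (A(u, x) = -1*(-⅕) = ⅕)
P(D, R) = -⅑ (P(D, R) = 1/(-5 - 4) = 1/(-9) = -⅑)
r(K, g) = K*g/8 (r(K, g) = (K*g)/8 = K*g/8)
r(29, 65) - P(A(6, 0), 4)*15*11 = (⅛)*29*65 - (-⅑*15)*11 = 1885/8 - (-5)*11/3 = 1885/8 - 1*(-55/3) = 1885/8 + 55/3 = 6095/24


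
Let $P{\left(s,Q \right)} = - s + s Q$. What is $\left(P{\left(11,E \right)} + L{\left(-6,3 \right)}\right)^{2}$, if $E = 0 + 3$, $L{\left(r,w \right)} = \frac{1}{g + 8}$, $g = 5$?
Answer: $\frac{82369}{169} \approx 487.39$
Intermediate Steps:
$L{\left(r,w \right)} = \frac{1}{13}$ ($L{\left(r,w \right)} = \frac{1}{5 + 8} = \frac{1}{13}$)
$E = 3$
$P{\left(s,Q \right)} = - s + Q s$
$\left(P{\left(11,E \right)} + L{\left(-6,3 \right)}\right)^{2} = \left(11 \left(-1 + 3\right) + \frac{1}{13}\right)^{2} = \left(11 \cdot 2 + \frac{1}{13}\right)^{2} = \left(22 + \frac{1}{13}\right)^{2} = \left(\frac{287}{13}\right)^{2} = \frac{82369}{169}$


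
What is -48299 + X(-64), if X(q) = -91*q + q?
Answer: -42539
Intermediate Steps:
X(q) = -90*q
-48299 + X(-64) = -48299 - 90*(-64) = -48299 + 5760 = -42539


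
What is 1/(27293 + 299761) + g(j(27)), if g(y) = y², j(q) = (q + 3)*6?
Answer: 10596549601/327054 ≈ 32400.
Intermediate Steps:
j(q) = 18 + 6*q (j(q) = (3 + q)*6 = 18 + 6*q)
1/(27293 + 299761) + g(j(27)) = 1/(27293 + 299761) + (18 + 6*27)² = 1/327054 + (18 + 162)² = 1/327054 + 180² = 1/327054 + 32400 = 10596549601/327054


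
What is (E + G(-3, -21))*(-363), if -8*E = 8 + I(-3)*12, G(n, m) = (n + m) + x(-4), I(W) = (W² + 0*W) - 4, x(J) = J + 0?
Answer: 26499/2 ≈ 13250.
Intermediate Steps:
x(J) = J
I(W) = -4 + W² (I(W) = (W² + 0) - 4 = W² - 4 = -4 + W²)
G(n, m) = -4 + m + n (G(n, m) = (n + m) - 4 = (m + n) - 4 = -4 + m + n)
E = -17/2 (E = -(8 + (-4 + (-3)²)*12)/8 = -(8 + (-4 + 9)*12)/8 = -(8 + 5*12)/8 = -(8 + 60)/8 = -⅛*68 = -17/2 ≈ -8.5000)
(E + G(-3, -21))*(-363) = (-17/2 + (-4 - 21 - 3))*(-363) = (-17/2 - 28)*(-363) = -73/2*(-363) = 26499/2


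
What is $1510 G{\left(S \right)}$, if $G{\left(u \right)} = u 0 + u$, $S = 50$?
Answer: $75500$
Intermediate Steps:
$G{\left(u \right)} = u$ ($G{\left(u \right)} = 0 + u = u$)
$1510 G{\left(S \right)} = 1510 \cdot 50 = 75500$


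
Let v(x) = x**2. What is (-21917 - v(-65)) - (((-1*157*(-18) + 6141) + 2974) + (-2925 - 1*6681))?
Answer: -28477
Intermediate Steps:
(-21917 - v(-65)) - (((-1*157*(-18) + 6141) + 2974) + (-2925 - 1*6681)) = (-21917 - 1*(-65)**2) - (((-1*157*(-18) + 6141) + 2974) + (-2925 - 1*6681)) = (-21917 - 1*4225) - (((-157*(-18) + 6141) + 2974) + (-2925 - 6681)) = (-21917 - 4225) - (((2826 + 6141) + 2974) - 9606) = -26142 - ((8967 + 2974) - 9606) = -26142 - (11941 - 9606) = -26142 - 1*2335 = -26142 - 2335 = -28477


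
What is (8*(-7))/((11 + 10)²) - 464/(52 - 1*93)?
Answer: 28904/2583 ≈ 11.190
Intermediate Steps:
(8*(-7))/((11 + 10)²) - 464/(52 - 1*93) = -56/(21²) - 464/(52 - 93) = -56/441 - 464/(-41) = -56*1/441 - 464*(-1/41) = -8/63 + 464/41 = 28904/2583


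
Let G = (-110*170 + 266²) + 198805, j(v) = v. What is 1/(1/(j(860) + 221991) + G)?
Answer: 222851/55904624712 ≈ 3.9863e-6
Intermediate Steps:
G = 250861 (G = (-18700 + 70756) + 198805 = 52056 + 198805 = 250861)
1/(1/(j(860) + 221991) + G) = 1/(1/(860 + 221991) + 250861) = 1/(1/222851 + 250861) = 1/(55904624712/222851) = 222851/55904624712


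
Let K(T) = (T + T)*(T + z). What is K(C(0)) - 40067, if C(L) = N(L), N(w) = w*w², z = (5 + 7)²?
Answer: -40067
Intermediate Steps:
z = 144 (z = 12² = 144)
N(w) = w³
C(L) = L³
K(T) = 2*T*(144 + T) (K(T) = (T + T)*(T + 144) = (2*T)*(144 + T) = 2*T*(144 + T))
K(C(0)) - 40067 = 2*0³*(144 + 0³) - 40067 = 2*0*(144 + 0) - 40067 = 2*0*144 - 40067 = 0 - 40067 = -40067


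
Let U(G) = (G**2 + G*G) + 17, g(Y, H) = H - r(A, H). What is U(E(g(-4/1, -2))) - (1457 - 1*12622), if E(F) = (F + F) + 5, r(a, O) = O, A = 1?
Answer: 11232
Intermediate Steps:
g(Y, H) = 0 (g(Y, H) = H - H = 0)
E(F) = 5 + 2*F (E(F) = 2*F + 5 = 5 + 2*F)
U(G) = 17 + 2*G**2 (U(G) = (G**2 + G**2) + 17 = 2*G**2 + 17 = 17 + 2*G**2)
U(E(g(-4/1, -2))) - (1457 - 1*12622) = (17 + 2*(5 + 2*0)**2) - (1457 - 1*12622) = (17 + 2*(5 + 0)**2) - (1457 - 12622) = (17 + 2*5**2) - 1*(-11165) = (17 + 2*25) + 11165 = (17 + 50) + 11165 = 67 + 11165 = 11232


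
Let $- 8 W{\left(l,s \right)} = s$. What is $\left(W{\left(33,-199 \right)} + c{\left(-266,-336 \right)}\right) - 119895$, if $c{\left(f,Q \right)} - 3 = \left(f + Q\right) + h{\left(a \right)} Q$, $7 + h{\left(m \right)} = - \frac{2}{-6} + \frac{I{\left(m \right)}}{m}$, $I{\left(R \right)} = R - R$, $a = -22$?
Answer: $- \frac{945833}{8} \approx -1.1823 \cdot 10^{5}$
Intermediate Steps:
$I{\left(R \right)} = 0$
$W{\left(l,s \right)} = - \frac{s}{8}$
$h{\left(m \right)} = - \frac{20}{3}$ ($h{\left(m \right)} = -7 + \left(- \frac{2}{-6} + \frac{0}{m}\right) = -7 + \left(\left(-2\right) \left(- \frac{1}{6}\right) + 0\right) = -7 + \left(\frac{1}{3} + 0\right) = -7 + \frac{1}{3} = - \frac{20}{3}$)
$c{\left(f,Q \right)} = 3 + f - \frac{17 Q}{3}$ ($c{\left(f,Q \right)} = 3 - \left(- f + \frac{17 Q}{3}\right) = 3 + f - \frac{17 Q}{3}$)
$\left(W{\left(33,-199 \right)} + c{\left(-266,-336 \right)}\right) - 119895 = \left(\left(- \frac{1}{8}\right) \left(-199\right) - -1641\right) - 119895 = \left(\frac{199}{8} + \left(3 - 266 + 1904\right)\right) - 119895 = \left(\frac{199}{8} + 1641\right) - 119895 = \frac{13327}{8} - 119895 = - \frac{945833}{8}$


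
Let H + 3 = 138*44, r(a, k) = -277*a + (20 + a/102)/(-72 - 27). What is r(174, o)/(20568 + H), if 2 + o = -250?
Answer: -9013067/4981119 ≈ -1.8094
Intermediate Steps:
o = -252 (o = -2 - 250 = -252)
r(a, k) = -20/99 - 2797147*a/10098 (r(a, k) = -277*a + (20 + a*(1/102))/(-99) = -277*a + (20 + a/102)*(-1/99) = -277*a + (-20/99 - a/10098) = -20/99 - 2797147*a/10098)
H = 6069 (H = -3 + 138*44 = -3 + 6072 = 6069)
r(174, o)/(20568 + H) = (-20/99 - 2797147/10098*174)/(20568 + 6069) = (-20/99 - 81117263/1683)/26637 = -9013067/187*1/26637 = -9013067/4981119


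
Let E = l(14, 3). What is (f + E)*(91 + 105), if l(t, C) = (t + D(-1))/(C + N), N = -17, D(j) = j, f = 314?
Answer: 61362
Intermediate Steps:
l(t, C) = (-1 + t)/(-17 + C) (l(t, C) = (t - 1)/(C - 17) = (-1 + t)/(-17 + C))
E = -13/14 (E = (-1 + 14)/(-17 + 3) = 13/(-14) = -1/14*13 = -13/14 ≈ -0.92857)
(f + E)*(91 + 105) = (314 - 13/14)*(91 + 105) = (4383/14)*196 = 61362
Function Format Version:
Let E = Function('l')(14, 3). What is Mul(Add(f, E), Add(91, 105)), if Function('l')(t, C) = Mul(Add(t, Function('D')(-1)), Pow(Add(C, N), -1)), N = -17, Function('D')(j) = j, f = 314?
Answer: 61362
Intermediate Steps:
Function('l')(t, C) = Mul(Pow(Add(-17, C), -1), Add(-1, t)) (Function('l')(t, C) = Mul(Add(t, -1), Pow(Add(C, -17), -1)) = Mul(Add(-1, t), Pow(Add(-17, C), -1)) = Mul(Pow(Add(-17, C), -1), Add(-1, t)))
E = Rational(-13, 14) (E = Mul(Pow(Add(-17, 3), -1), Add(-1, 14)) = Mul(Pow(-14, -1), 13) = Mul(Rational(-1, 14), 13) = Rational(-13, 14) ≈ -0.92857)
Mul(Add(f, E), Add(91, 105)) = Mul(Add(314, Rational(-13, 14)), Add(91, 105)) = Mul(Rational(4383, 14), 196) = 61362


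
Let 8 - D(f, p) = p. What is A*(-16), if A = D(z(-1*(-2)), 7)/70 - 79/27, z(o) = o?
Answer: 44024/945 ≈ 46.586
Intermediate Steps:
D(f, p) = 8 - p
A = -5503/1890 (A = (8 - 1*7)/70 - 79/27 = (8 - 7)*(1/70) - 79*1/27 = 1*(1/70) - 79/27 = 1/70 - 79/27 = -5503/1890 ≈ -2.9116)
A*(-16) = -5503/1890*(-16) = 44024/945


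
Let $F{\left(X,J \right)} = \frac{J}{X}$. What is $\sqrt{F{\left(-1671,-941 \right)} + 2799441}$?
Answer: $\frac{2 \sqrt{1954178877423}}{1671} \approx 1673.2$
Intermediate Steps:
$\sqrt{F{\left(-1671,-941 \right)} + 2799441} = \sqrt{- \frac{941}{-1671} + 2799441} = \sqrt{\left(-941\right) \left(- \frac{1}{1671}\right) + 2799441} = \sqrt{\frac{941}{1671} + 2799441} = \sqrt{\frac{4677866852}{1671}} = \frac{2 \sqrt{1954178877423}}{1671}$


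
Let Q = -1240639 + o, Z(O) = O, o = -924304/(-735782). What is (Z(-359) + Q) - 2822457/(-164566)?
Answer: -75131821234011169/60542350306 ≈ -1.2410e+6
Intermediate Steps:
o = 462152/367891 (o = -924304*(-1/735782) = 462152/367891 ≈ 1.2562)
Q = -456419460197/367891 (Q = -1240639 + 462152/367891 = -456419460197/367891 ≈ -1.2406e+6)
(Z(-359) + Q) - 2822457/(-164566) = (-359 - 456419460197/367891) - 2822457/(-164566) = -456551533066/367891 - 2822457*(-1/164566) = -456551533066/367891 + 2822457/164566 = -75131821234011169/60542350306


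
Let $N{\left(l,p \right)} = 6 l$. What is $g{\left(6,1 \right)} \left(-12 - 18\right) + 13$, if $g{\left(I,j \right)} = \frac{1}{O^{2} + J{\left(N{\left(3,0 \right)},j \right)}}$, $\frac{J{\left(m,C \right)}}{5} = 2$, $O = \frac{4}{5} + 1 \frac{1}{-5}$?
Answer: $\frac{2617}{259} \approx 10.104$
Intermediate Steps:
$O = \frac{3}{5}$ ($O = 4 \cdot \frac{1}{5} + 1 \left(- \frac{1}{5}\right) = \frac{4}{5} - \frac{1}{5} = \frac{3}{5} \approx 0.6$)
$J{\left(m,C \right)} = 10$ ($J{\left(m,C \right)} = 5 \cdot 2 = 10$)
$g{\left(I,j \right)} = \frac{25}{259}$ ($g{\left(I,j \right)} = \frac{1}{\left(\frac{3}{5}\right)^{2} + 10} = \frac{1}{\frac{9}{25} + 10} = \frac{1}{\frac{259}{25}} = \frac{25}{259}$)
$g{\left(6,1 \right)} \left(-12 - 18\right) + 13 = \frac{25 \left(-12 - 18\right)}{259} + 13 = \frac{25}{259} \left(-30\right) + 13 = - \frac{750}{259} + 13 = \frac{2617}{259}$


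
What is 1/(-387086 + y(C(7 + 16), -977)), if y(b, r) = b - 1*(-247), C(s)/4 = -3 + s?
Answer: -1/386759 ≈ -2.5856e-6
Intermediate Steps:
C(s) = -12 + 4*s (C(s) = 4*(-3 + s) = -12 + 4*s)
y(b, r) = 247 + b (y(b, r) = b + 247 = 247 + b)
1/(-387086 + y(C(7 + 16), -977)) = 1/(-387086 + (247 + (-12 + 4*(7 + 16)))) = 1/(-387086 + (247 + (-12 + 4*23))) = 1/(-387086 + (247 + (-12 + 92))) = 1/(-387086 + (247 + 80)) = 1/(-387086 + 327) = 1/(-386759) = -1/386759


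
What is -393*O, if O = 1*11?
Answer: -4323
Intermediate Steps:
O = 11
-393*O = -393*11 = -4323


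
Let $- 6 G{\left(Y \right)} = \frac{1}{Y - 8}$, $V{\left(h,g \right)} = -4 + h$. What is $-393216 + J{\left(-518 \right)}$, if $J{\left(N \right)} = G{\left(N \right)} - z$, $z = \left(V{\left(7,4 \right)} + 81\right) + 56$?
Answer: $- \frac{1241431535}{3156} \approx -3.9336 \cdot 10^{5}$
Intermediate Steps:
$G{\left(Y \right)} = - \frac{1}{6 \left(-8 + Y\right)}$ ($G{\left(Y \right)} = - \frac{1}{6 \left(Y - 8\right)} = - \frac{1}{6 \left(-8 + Y\right)}$)
$z = 140$ ($z = \left(\left(-4 + 7\right) + 81\right) + 56 = \left(3 + 81\right) + 56 = 84 + 56 = 140$)
$J{\left(N \right)} = -140 - \frac{1}{-48 + 6 N}$ ($J{\left(N \right)} = - \frac{1}{-48 + 6 N} - 140 = -140 - \frac{1}{-48 + 6 N}$)
$-393216 + J{\left(-518 \right)} = -393216 + \frac{6719 - -435120}{6 \left(-8 - 518\right)} = -393216 + \frac{6719 + 435120}{6 \left(-526\right)} = -393216 + \frac{1}{6} \left(- \frac{1}{526}\right) 441839 = -393216 - \frac{441839}{3156} = - \frac{1241431535}{3156}$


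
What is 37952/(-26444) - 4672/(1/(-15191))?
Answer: 469198209584/6611 ≈ 7.0972e+7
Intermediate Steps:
37952/(-26444) - 4672/(1/(-15191)) = 37952*(-1/26444) - 4672/(-1/15191) = -9488/6611 - 4672*(-15191) = -9488/6611 + 70972352 = 469198209584/6611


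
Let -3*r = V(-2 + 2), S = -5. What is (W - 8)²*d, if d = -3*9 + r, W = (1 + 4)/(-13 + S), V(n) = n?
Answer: -22201/12 ≈ -1850.1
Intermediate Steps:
r = 0 (r = -(-2 + 2)/3 = -⅓*0 = 0)
W = -5/18 (W = (1 + 4)/(-13 - 5) = 5/(-18) = 5*(-1/18) = -5/18 ≈ -0.27778)
d = -27 (d = -3*9 + 0 = -27 + 0 = -27)
(W - 8)²*d = (-5/18 - 8)²*(-27) = (-149/18)²*(-27) = (22201/324)*(-27) = -22201/12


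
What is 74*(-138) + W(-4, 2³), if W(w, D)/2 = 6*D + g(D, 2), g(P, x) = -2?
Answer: -10120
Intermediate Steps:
W(w, D) = -4 + 12*D (W(w, D) = 2*(6*D - 2) = 2*(-2 + 6*D) = -4 + 12*D)
74*(-138) + W(-4, 2³) = 74*(-138) + (-4 + 12*2³) = -10212 + (-4 + 12*8) = -10212 + (-4 + 96) = -10212 + 92 = -10120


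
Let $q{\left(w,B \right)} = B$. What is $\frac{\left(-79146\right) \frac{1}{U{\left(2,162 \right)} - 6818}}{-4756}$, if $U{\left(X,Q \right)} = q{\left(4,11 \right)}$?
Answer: $- \frac{13191}{5395682} \approx -0.0024447$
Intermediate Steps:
$U{\left(X,Q \right)} = 11$
$\frac{\left(-79146\right) \frac{1}{U{\left(2,162 \right)} - 6818}}{-4756} = \frac{\left(-79146\right) \frac{1}{11 - 6818}}{-4756} = - \frac{79146}{-6807} \left(- \frac{1}{4756}\right) = \left(-79146\right) \left(- \frac{1}{6807}\right) \left(- \frac{1}{4756}\right) = \frac{26382}{2269} \left(- \frac{1}{4756}\right) = - \frac{13191}{5395682}$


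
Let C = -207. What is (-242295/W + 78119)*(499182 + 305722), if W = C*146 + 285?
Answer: 627527519624464/9979 ≈ 6.2885e+10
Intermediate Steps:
W = -29937 (W = -207*146 + 285 = -30222 + 285 = -29937)
(-242295/W + 78119)*(499182 + 305722) = (-242295/(-29937) + 78119)*(499182 + 305722) = (-242295*(-1/29937) + 78119)*804904 = (80765/9979 + 78119)*804904 = (779630266/9979)*804904 = 627527519624464/9979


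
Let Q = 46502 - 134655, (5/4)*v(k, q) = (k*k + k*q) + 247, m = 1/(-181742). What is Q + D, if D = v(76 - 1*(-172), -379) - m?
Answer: -103543687913/908710 ≈ -1.1395e+5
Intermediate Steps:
m = -1/181742 ≈ -5.5023e-6
v(k, q) = 988/5 + 4*k²/5 + 4*k*q/5 (v(k, q) = 4*((k*k + k*q) + 247)/5 = 4*((k² + k*q) + 247)/5 = 4*(247 + k² + k*q)/5 = 988/5 + 4*k²/5 + 4*k*q/5)
Q = -88153
D = -23438175283/908710 (D = (988/5 + 4*(76 - 1*(-172))²/5 + (⅘)*(76 - 1*(-172))*(-379)) - 1*(-1/181742) = (988/5 + 4*(76 + 172)²/5 + (⅘)*(76 + 172)*(-379)) + 1/181742 = (988/5 + (⅘)*248² + (⅘)*248*(-379)) + 1/181742 = (988/5 + (⅘)*61504 - 375968/5) + 1/181742 = (988/5 + 246016/5 - 375968/5) + 1/181742 = -128964/5 + 1/181742 = -23438175283/908710 ≈ -25793.)
Q + D = -88153 - 23438175283/908710 = -103543687913/908710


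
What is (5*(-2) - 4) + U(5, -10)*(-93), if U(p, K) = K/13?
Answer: 748/13 ≈ 57.538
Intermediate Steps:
U(p, K) = K/13 (U(p, K) = K*(1/13) = K/13)
(5*(-2) - 4) + U(5, -10)*(-93) = (5*(-2) - 4) + ((1/13)*(-10))*(-93) = (-10 - 4) - 10/13*(-93) = -14 + 930/13 = 748/13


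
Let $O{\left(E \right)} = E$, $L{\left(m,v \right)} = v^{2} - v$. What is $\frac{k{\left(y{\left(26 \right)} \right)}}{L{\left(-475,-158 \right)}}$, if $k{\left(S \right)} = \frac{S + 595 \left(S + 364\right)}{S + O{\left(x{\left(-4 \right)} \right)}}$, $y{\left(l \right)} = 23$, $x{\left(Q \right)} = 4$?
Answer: $\frac{115144}{339147} \approx 0.33951$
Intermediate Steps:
$k{\left(S \right)} = \frac{216580 + 596 S}{4 + S}$ ($k{\left(S \right)} = \frac{S + 595 \left(S + 364\right)}{S + 4} = \frac{S + 595 \left(364 + S\right)}{4 + S} = \frac{S + \left(216580 + 595 S\right)}{4 + S} = \frac{216580 + 596 S}{4 + S}$)
$\frac{k{\left(y{\left(26 \right)} \right)}}{L{\left(-475,-158 \right)}} = \frac{4 \frac{1}{4 + 23} \left(54145 + 149 \cdot 23\right)}{\left(-158\right) \left(-1 - 158\right)} = \frac{4 \cdot \frac{1}{27} \left(54145 + 3427\right)}{\left(-158\right) \left(-159\right)} = \frac{4 \cdot \frac{1}{27} \cdot 57572}{25122} = \frac{230288}{27} \cdot \frac{1}{25122} = \frac{115144}{339147}$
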